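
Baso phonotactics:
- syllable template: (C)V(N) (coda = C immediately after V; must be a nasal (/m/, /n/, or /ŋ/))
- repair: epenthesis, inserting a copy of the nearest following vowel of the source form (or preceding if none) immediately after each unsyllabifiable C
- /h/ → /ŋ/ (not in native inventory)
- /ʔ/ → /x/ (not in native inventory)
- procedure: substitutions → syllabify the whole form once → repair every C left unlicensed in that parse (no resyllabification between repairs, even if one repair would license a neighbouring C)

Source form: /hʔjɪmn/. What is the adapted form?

ŋɪxɪjɪmnɪ

Substitution: /h/ → /ŋ/, /ʔ/ → /x/, giving /ŋxjɪmn/.
The consonants /ŋ/, /x/, /n/ cannot be parsed into a legal (C)V(N) syllable (only a nasal (/m/, /n/, or /ŋ/) is licensed in coda position; onsets are limited to one consonant).
Inserting the epenthetic vowel yields /ŋ/ → /ŋɪ/, /x/ → /xɪ/, /n/ → /nɪ/.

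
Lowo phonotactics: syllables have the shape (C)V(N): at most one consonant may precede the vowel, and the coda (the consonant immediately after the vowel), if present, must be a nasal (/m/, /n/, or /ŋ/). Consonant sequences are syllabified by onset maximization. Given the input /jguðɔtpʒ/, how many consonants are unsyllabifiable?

The consonants /j/, /t/, /p/, /ʒ/ cannot be parsed into a legal (C)V(N) syllable (only a nasal (/m/, /n/, or /ŋ/) is licensed in coda position; onsets are limited to one consonant).

4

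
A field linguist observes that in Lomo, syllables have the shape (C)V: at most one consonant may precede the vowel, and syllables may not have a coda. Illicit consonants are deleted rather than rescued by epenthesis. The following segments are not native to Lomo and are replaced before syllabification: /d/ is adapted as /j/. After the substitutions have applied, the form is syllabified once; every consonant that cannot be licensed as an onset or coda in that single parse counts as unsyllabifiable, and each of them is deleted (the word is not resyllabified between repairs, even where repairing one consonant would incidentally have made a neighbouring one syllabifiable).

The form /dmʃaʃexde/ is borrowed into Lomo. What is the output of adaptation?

ʃaʃeje

Substitution: /d/ → /j/, giving /jmʃaʃexje/.
Syllabifying with onset maximization leaves /j/, /m/, /x/ stranded (no codas are permitted; onsets are limited to one consonant).
Deletion applies to /j/, /m/, /x/.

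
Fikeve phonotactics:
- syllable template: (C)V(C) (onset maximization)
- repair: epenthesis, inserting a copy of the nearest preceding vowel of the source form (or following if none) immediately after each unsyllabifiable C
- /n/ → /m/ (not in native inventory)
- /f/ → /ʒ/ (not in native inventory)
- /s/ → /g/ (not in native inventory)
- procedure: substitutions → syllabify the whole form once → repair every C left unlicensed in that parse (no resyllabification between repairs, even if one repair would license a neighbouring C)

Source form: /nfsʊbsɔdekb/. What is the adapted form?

mʊʒʊgʊbgɔdekbe

Substitution: /n/ → /m/, /f/ → /ʒ/, /s/ → /g/, giving /mʒgʊbgɔdekb/.
Syllabifying with onset maximization leaves /m/, /ʒ/, /b/ stranded (at most one coda consonant is licensed; onsets are limited to one consonant).
Epenthesis after each stranded consonant: /m/ → /mʊ/, /ʒ/ → /ʒʊ/, /b/ → /be/.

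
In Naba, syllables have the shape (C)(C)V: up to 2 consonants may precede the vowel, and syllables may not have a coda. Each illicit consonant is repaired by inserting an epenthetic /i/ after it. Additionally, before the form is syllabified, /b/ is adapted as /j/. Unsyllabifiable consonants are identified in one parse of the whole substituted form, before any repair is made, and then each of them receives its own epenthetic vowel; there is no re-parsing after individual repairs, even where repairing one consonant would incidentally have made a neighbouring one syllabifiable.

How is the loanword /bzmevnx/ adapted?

jizmevinixi

Substitution: /b/ → /j/, giving /jzmevnx/.
Under (C)(C)V, the unsyllabifiable consonants are /j/, /v/, /n/, /x/ (no codas are permitted; onsets may contain at most 2 consonants).
Inserting the epenthetic vowel yields /j/ → /ji/, /v/ → /vi/, /n/ → /ni/, /x/ → /xi/.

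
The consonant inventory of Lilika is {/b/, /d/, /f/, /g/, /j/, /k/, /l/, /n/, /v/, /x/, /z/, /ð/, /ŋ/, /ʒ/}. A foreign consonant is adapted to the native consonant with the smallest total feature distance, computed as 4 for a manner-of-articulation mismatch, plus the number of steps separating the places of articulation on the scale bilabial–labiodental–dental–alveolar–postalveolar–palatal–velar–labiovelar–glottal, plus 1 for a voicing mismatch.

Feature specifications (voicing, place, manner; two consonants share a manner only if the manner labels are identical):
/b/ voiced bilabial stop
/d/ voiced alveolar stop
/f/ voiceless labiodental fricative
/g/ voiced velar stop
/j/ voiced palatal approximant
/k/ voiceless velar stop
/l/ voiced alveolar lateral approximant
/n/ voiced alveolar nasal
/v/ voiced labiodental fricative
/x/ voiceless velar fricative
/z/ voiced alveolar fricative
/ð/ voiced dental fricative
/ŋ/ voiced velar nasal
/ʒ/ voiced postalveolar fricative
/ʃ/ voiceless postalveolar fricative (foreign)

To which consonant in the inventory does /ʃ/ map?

/ʒ/ is closest: same manner (fricative), place distance 0 (postalveolar→postalveolar), voicing differs (+1); total 1. Next closest is /x/ at distance 2.

ʒ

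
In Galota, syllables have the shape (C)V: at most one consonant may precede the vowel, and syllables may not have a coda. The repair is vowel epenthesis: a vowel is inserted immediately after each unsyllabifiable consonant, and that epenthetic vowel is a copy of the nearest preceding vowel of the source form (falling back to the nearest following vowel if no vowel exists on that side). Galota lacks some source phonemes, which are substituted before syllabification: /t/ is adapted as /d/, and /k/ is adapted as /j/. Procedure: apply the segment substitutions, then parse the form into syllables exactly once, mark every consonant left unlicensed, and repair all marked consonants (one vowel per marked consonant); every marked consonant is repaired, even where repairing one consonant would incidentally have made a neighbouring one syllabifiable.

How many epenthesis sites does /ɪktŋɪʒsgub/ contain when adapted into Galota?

5

After substitution the input is /ɪjdŋɪʒsgub/.
The unsyllabifiable consonants are /j/, /d/, /ʒ/, /s/, /b/; each receives one epenthetic vowel.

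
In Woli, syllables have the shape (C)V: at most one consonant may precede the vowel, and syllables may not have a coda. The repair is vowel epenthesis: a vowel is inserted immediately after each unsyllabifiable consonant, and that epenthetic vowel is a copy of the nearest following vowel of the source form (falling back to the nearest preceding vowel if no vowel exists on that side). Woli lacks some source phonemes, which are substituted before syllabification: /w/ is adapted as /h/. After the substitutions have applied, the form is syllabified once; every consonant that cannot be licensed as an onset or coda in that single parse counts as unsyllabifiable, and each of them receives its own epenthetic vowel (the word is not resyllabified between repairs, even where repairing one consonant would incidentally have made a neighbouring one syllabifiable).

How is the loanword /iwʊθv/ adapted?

ihʊθʊvʊ

Substitution: /w/ → /h/, giving /ihʊθv/.
Syllabifying with onset maximization leaves /θ/, /v/ stranded (no codas are permitted; onsets are limited to one consonant).
Inserting the epenthetic vowel yields /θ/ → /θʊ/, /v/ → /vʊ/.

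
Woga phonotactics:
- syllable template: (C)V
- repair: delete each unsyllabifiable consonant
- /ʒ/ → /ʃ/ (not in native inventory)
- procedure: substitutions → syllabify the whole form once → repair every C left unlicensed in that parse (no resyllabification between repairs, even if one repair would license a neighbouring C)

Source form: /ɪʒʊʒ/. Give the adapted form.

ɪʃʊ

Substitution: /ʒ/ → /ʃ/, giving /ɪʃʊʃ/.
Syllabifying with onset maximization leaves /ʃ/ stranded (no codas are permitted; onsets are limited to one consonant).
Each unlicensed consonant is deleted: /ʃ/.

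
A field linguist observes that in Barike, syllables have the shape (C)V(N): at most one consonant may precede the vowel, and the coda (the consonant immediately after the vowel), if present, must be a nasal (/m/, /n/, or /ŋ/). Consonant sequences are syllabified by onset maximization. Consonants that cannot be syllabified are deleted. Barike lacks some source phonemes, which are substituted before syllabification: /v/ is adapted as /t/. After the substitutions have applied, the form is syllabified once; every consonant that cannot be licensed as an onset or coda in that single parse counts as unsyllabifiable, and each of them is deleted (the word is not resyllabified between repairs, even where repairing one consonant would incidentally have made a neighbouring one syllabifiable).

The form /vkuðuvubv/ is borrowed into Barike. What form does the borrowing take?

Substitution: /v/ → /t/, giving /tkuðutubt/.
Syllabifying with onset maximization leaves /t/, /b/, /t/ stranded (only a nasal (/m/, /n/, or /ŋ/) is licensed in coda position; onsets are limited to one consonant).
Each unlicensed consonant is deleted: /t/, /b/, /t/.

kuðutu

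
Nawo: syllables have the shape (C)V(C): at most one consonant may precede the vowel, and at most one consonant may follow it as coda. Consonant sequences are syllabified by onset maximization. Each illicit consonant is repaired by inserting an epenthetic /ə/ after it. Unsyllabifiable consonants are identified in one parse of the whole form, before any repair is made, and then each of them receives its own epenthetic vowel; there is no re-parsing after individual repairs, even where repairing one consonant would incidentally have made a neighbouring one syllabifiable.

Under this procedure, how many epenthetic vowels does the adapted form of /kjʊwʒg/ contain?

The unsyllabifiable consonants are /k/, /ʒ/, /g/; each receives one epenthetic vowel.

3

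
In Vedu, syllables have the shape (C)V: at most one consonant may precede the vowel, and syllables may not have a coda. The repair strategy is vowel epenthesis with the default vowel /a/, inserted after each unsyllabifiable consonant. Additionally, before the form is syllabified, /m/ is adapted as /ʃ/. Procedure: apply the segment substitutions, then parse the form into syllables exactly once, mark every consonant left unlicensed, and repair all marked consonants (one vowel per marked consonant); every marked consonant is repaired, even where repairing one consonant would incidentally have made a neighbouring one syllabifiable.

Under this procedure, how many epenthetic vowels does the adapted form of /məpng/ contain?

3

After substitution the input is /ʃəpng/.
The unsyllabifiable consonants are /p/, /n/, /g/; each receives one epenthetic vowel.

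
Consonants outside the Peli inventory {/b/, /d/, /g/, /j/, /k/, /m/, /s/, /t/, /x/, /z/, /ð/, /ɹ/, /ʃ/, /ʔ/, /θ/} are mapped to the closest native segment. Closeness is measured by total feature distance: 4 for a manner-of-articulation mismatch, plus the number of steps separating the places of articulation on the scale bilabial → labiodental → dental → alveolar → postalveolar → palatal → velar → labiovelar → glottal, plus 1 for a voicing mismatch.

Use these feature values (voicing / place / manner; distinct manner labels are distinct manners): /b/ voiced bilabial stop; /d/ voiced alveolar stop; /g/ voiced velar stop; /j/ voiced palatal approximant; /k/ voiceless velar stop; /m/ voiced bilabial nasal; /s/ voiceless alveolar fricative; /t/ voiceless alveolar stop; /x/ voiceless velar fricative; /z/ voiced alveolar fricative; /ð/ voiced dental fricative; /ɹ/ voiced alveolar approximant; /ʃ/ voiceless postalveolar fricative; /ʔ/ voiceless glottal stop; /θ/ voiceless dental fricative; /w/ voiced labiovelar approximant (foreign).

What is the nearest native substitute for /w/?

/j/ is closest: same manner (approximant), place distance 2 (labiovelar→palatal), same voicing; total 2. Next closest is /ɹ/ at distance 4.

j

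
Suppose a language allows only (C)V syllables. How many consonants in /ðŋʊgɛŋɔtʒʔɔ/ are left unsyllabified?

Under (C)V, the unsyllabifiable consonants are /ð/, /t/, /ʒ/ (no codas are permitted; onsets are limited to one consonant).

3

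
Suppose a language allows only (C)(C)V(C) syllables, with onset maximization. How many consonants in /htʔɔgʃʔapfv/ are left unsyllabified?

3

Syllabifying with onset maximization leaves /h/, /f/, /v/ stranded (at most one coda consonant is licensed; onsets may contain at most 2 consonants).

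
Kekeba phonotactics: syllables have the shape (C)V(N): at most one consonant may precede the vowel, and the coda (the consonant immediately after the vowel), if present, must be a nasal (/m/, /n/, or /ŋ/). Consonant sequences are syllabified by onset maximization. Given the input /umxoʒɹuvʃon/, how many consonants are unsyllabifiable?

2

Syllabifying with onset maximization leaves /ʒ/, /v/ stranded (only a nasal (/m/, /n/, or /ŋ/) is licensed in coda position; onsets are limited to one consonant).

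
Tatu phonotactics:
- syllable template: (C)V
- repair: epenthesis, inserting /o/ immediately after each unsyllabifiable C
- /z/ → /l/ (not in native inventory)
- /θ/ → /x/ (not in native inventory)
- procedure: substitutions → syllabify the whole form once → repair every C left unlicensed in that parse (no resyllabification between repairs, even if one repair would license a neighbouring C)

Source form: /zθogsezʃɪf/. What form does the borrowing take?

loxogoseloʃɪfo

Substitution: /z/ → /l/, /θ/ → /x/, giving /lxogselʃɪf/.
Syllabifying with onset maximization leaves /l/, /g/, /l/, /f/ stranded (no codas are permitted; onsets are limited to one consonant).
Each unlicensed consonant becomes the onset of a new syllable: /l/ → /lo/, /g/ → /go/, /l/ → /lo/, /f/ → /fo/.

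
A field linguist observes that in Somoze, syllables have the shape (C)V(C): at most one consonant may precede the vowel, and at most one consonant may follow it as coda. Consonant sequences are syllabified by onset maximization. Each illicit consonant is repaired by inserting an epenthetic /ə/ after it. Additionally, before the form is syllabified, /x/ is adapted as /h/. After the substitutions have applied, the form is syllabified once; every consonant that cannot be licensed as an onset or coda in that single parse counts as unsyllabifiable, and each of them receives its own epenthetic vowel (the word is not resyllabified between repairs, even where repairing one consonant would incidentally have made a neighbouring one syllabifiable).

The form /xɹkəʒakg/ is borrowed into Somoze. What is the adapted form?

Substitution: /x/ → /h/, giving /hɹkəʒakg/.
Syllabifying with onset maximization leaves /h/, /ɹ/, /g/ stranded (at most one coda consonant is licensed; onsets are limited to one consonant).
Epenthesis after each stranded consonant: /h/ → /hə/, /ɹ/ → /ɹə/, /g/ → /gə/.

həɹəkəʒakgə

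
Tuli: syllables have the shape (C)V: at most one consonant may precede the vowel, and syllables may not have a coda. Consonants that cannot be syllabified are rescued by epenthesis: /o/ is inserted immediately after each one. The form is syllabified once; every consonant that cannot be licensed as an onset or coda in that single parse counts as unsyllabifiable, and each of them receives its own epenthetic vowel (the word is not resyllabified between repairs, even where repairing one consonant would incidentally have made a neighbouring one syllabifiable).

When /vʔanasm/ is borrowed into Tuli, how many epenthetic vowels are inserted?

The unsyllabifiable consonants are /v/, /s/, /m/; each receives one epenthetic vowel.

3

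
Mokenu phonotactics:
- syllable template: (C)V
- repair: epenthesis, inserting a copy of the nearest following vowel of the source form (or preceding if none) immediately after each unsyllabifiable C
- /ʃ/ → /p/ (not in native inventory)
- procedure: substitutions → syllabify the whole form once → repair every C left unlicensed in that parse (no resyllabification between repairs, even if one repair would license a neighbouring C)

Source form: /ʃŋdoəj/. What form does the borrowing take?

poŋodoəjə

Substitution: /ʃ/ → /p/, giving /pŋdoəj/.
Syllabifying with onset maximization leaves /p/, /ŋ/, /j/ stranded (no codas are permitted; onsets are limited to one consonant).
Epenthesis after each stranded consonant: /p/ → /po/, /ŋ/ → /ŋo/, /j/ → /jə/.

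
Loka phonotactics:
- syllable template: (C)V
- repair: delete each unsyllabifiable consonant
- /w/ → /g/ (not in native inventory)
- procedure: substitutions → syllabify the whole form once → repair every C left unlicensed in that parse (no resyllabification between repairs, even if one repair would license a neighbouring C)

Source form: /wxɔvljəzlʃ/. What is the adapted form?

Substitution: /w/ → /g/, giving /gxɔvljəzlʃ/.
Under (C)V, the unsyllabifiable consonants are /g/, /v/, /l/, /z/, /l/, /ʃ/ (no codas are permitted; onsets are limited to one consonant).
Deleting the stranded consonants removes /g/, /v/, /l/, /z/, /l/, /ʃ/.

xɔjə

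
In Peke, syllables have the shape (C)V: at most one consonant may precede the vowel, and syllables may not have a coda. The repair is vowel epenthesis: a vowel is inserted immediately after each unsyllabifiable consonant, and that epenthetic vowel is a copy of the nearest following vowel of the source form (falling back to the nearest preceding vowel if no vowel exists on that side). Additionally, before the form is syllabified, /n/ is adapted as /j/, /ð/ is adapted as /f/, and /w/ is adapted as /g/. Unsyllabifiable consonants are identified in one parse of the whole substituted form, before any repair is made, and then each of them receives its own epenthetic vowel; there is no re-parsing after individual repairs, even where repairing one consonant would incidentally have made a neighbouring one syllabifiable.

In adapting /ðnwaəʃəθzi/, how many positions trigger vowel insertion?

3

After substitution the input is /fjgaəʃəθzi/.
The unsyllabifiable consonants are /f/, /j/, /θ/; each receives one epenthetic vowel.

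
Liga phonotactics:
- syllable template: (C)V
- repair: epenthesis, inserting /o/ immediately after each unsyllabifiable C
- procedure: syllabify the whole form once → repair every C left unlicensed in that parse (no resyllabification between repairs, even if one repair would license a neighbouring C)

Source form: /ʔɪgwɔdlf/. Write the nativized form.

The consonants /g/, /d/, /l/, /f/ cannot be parsed into a legal (C)V syllable (no codas are permitted; onsets are limited to one consonant).
Inserting the epenthetic vowel yields /g/ → /go/, /d/ → /do/, /l/ → /lo/, /f/ → /fo/.

ʔɪgowɔdolofo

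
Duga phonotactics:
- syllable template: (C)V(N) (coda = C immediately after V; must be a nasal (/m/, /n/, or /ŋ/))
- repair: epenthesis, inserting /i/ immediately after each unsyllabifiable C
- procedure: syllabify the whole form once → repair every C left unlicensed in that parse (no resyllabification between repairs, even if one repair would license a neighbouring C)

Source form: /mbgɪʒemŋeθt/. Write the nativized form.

Syllabifying with onset maximization leaves /m/, /b/, /θ/, /t/ stranded (only a nasal (/m/, /n/, or /ŋ/) is licensed in coda position; onsets are limited to one consonant).
Inserting the epenthetic vowel yields /m/ → /mi/, /b/ → /bi/, /θ/ → /θi/, /t/ → /ti/.

mibigɪʒemŋeθiti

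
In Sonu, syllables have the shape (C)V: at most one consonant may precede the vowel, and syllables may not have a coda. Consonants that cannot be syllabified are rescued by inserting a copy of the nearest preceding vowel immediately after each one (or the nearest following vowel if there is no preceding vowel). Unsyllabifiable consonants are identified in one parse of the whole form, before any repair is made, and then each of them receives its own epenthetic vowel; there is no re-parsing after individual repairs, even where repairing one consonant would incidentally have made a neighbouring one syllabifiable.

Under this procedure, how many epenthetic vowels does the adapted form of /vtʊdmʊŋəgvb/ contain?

The unsyllabifiable consonants are /v/, /d/, /g/, /v/, /b/; each receives one epenthetic vowel.

5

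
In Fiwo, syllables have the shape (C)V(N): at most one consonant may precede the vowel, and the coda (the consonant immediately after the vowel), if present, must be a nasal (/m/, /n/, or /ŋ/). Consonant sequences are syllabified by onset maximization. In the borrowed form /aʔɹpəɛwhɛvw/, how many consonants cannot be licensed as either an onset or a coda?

Under (C)V(N), the unsyllabifiable consonants are /ʔ/, /ɹ/, /w/, /v/, /w/ (only a nasal (/m/, /n/, or /ŋ/) is licensed in coda position; onsets are limited to one consonant).

5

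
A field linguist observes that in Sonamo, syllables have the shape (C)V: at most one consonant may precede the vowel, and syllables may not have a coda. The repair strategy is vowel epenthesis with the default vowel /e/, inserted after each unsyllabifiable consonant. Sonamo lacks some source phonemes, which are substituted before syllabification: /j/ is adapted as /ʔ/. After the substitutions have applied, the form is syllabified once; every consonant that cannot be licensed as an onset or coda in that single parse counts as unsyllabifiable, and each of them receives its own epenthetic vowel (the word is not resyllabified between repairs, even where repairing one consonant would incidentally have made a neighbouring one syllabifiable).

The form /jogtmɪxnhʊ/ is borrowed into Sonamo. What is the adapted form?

Substitution: /j/ → /ʔ/, giving /ʔogtmɪxnhʊ/.
The consonants /g/, /t/, /x/, /n/ cannot be parsed into a legal (C)V syllable (no codas are permitted; onsets are limited to one consonant).
Inserting the epenthetic vowel yields /g/ → /ge/, /t/ → /te/, /x/ → /xe/, /n/ → /ne/.

ʔogetemɪxenehʊ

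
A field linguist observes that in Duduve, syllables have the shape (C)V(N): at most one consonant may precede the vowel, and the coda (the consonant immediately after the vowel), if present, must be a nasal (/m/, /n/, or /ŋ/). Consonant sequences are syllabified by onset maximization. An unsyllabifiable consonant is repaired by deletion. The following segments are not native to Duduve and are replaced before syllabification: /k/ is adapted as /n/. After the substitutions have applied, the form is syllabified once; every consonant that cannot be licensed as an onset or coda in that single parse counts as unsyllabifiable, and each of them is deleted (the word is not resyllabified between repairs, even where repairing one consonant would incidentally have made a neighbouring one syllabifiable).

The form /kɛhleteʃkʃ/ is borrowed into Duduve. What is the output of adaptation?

nɛlete

Substitution: /k/ → /n/, giving /nɛhleteʃnʃ/.
The consonants /h/, /ʃ/, /n/, /ʃ/ cannot be parsed into a legal (C)V(N) syllable (only a nasal (/m/, /n/, or /ŋ/) is licensed in coda position; onsets are limited to one consonant).
Each unlicensed consonant is deleted: /h/, /ʃ/, /n/, /ʃ/.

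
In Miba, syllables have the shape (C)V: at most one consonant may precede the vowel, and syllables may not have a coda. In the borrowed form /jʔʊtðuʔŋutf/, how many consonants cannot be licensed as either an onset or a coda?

Under (C)V, the unsyllabifiable consonants are /j/, /t/, /ʔ/, /t/, /f/ (no codas are permitted; onsets are limited to one consonant).

5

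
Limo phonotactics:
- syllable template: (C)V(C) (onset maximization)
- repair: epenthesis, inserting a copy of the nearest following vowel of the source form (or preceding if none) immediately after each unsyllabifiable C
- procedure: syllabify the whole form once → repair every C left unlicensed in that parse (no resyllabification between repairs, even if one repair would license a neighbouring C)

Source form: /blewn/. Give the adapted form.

belewne

Under (C)V(C), the unsyllabifiable consonants are /b/, /n/ (at most one coda consonant is licensed; onsets are limited to one consonant).
Each unlicensed consonant becomes the onset of a new syllable: /b/ → /be/, /n/ → /ne/.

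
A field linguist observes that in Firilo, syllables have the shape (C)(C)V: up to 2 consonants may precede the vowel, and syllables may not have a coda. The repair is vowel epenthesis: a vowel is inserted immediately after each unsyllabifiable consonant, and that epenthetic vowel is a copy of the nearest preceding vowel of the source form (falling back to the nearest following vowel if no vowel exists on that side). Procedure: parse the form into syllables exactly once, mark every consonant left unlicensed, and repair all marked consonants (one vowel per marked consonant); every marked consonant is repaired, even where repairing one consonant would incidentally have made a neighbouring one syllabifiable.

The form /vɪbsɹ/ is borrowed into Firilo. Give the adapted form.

vɪbɪsɪɹɪ

Syllabifying with onset maximization leaves /b/, /s/, /ɹ/ stranded (no codas are permitted; onsets may contain at most 2 consonants).
Inserting the epenthetic vowel yields /b/ → /bɪ/, /s/ → /sɪ/, /ɹ/ → /ɹɪ/.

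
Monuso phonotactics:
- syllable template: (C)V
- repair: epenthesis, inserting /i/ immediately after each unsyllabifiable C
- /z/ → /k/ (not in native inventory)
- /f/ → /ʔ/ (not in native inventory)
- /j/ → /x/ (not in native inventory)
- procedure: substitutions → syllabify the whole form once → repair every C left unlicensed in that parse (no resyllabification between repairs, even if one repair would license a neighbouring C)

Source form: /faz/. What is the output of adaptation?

Substitution: /f/ → /ʔ/, /z/ → /k/, giving /ʔak/.
Under (C)V, the unsyllabifiable consonants are /k/ (no codas are permitted; onsets are limited to one consonant).
Inserting the epenthetic vowel yields /k/ → /ki/.

ʔaki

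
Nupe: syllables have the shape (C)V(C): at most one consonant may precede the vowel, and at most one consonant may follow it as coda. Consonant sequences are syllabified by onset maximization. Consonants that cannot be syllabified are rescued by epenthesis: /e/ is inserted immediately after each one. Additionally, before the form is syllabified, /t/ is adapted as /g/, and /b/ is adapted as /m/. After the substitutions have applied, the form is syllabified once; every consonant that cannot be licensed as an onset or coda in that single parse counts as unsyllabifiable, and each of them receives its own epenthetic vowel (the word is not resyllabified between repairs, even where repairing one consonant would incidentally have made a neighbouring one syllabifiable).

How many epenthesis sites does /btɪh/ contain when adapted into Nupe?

After substitution the input is /mgɪh/.
The unsyllabifiable consonants are /m/; each receives one epenthetic vowel.

1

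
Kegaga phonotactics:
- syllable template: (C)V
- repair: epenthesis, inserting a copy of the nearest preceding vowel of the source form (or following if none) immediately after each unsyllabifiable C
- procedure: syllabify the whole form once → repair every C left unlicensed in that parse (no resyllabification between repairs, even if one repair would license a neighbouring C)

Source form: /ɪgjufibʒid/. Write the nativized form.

Syllabifying with onset maximization leaves /g/, /b/, /d/ stranded (no codas are permitted; onsets are limited to one consonant).
Inserting the epenthetic vowel yields /g/ → /gɪ/, /b/ → /bi/, /d/ → /di/.

ɪgɪjufibiʒidi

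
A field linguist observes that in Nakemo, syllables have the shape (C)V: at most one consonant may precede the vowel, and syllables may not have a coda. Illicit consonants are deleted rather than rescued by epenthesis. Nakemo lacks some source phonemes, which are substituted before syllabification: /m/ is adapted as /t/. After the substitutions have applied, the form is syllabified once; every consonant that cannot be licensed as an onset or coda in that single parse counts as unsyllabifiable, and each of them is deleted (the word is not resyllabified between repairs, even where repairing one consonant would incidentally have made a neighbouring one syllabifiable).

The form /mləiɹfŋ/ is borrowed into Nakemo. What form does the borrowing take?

ləi

Substitution: /m/ → /t/, giving /tləiɹfŋ/.
Under (C)V, the unsyllabifiable consonants are /t/, /ɹ/, /f/, /ŋ/ (no codas are permitted; onsets are limited to one consonant).
Deleting the stranded consonants removes /t/, /ɹ/, /f/, /ŋ/.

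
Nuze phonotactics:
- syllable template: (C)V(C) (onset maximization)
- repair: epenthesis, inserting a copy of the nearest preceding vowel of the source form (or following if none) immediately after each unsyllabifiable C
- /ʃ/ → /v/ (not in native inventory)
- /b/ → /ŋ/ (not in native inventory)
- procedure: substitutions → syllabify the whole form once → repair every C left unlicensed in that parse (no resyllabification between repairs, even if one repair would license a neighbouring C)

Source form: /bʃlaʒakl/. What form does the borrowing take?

Substitution: /b/ → /ŋ/, /ʃ/ → /v/, giving /ŋvlaʒakl/.
Under (C)V(C), the unsyllabifiable consonants are /ŋ/, /v/, /l/ (at most one coda consonant is licensed; onsets are limited to one consonant).
Epenthesis after each stranded consonant: /ŋ/ → /ŋa/, /v/ → /va/, /l/ → /la/.

ŋavalaʒakla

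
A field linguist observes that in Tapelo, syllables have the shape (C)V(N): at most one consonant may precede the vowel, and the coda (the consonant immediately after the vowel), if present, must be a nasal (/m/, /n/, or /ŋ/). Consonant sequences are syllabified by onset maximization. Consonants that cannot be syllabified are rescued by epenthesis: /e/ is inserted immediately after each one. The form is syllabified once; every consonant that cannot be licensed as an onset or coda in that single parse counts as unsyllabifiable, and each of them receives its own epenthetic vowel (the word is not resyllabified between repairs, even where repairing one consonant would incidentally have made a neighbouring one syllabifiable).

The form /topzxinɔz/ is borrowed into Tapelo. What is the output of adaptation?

topezexinɔze

Syllabifying with onset maximization leaves /p/, /z/, /z/ stranded (only a nasal (/m/, /n/, or /ŋ/) is licensed in coda position; onsets are limited to one consonant).
Inserting the epenthetic vowel yields /p/ → /pe/, /z/ → /ze/, /z/ → /ze/.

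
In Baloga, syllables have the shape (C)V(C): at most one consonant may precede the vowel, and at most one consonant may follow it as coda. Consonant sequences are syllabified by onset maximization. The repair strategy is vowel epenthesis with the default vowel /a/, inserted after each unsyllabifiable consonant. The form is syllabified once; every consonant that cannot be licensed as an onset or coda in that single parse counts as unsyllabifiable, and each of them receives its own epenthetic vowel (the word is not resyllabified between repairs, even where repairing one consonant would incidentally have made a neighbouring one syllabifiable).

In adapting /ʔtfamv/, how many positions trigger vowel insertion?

3

The unsyllabifiable consonants are /ʔ/, /t/, /v/; each receives one epenthetic vowel.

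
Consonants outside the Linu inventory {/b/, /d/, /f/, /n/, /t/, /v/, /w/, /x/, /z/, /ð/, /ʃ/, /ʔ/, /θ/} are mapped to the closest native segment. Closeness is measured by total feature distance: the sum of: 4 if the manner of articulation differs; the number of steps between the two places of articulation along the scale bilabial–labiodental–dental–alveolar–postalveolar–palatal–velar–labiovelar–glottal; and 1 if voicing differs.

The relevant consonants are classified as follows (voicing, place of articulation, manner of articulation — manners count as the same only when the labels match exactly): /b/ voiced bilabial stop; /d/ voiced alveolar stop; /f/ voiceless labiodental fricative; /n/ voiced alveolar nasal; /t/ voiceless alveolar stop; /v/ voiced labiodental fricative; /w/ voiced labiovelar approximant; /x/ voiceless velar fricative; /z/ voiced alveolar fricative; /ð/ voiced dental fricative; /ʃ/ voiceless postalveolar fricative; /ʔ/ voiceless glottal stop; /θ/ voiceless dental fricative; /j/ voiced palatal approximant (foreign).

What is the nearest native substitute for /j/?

w

/w/ is closest: same manner (approximant), place distance 2 (palatal→labiovelar), same voicing; total 2. Next closest is /d/ at distance 6.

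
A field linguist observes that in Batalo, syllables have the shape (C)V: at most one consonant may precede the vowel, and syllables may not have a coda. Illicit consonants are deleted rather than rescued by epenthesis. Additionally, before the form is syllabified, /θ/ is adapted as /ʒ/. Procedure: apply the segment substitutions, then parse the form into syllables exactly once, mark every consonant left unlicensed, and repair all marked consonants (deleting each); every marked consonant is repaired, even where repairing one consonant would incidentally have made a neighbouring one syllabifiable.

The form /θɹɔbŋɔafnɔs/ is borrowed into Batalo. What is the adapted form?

Substitution: /θ/ → /ʒ/, giving /ʒɹɔbŋɔafnɔs/.
Syllabifying with onset maximization leaves /ʒ/, /b/, /f/, /s/ stranded (no codas are permitted; onsets are limited to one consonant).
Deleting the stranded consonants removes /ʒ/, /b/, /f/, /s/.

ɹɔŋɔanɔ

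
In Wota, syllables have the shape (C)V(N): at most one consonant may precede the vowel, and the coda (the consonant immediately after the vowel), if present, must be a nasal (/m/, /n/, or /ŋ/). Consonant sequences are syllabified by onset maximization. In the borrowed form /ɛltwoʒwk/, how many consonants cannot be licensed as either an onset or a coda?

5

Under (C)V(N), the unsyllabifiable consonants are /l/, /t/, /ʒ/, /w/, /k/ (only a nasal (/m/, /n/, or /ŋ/) is licensed in coda position; onsets are limited to one consonant).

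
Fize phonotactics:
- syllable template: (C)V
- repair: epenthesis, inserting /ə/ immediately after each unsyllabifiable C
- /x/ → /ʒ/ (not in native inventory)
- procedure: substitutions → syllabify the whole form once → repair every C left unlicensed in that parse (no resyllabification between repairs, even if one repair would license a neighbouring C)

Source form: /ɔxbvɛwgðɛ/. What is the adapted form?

Substitution: /x/ → /ʒ/, giving /ɔʒbvɛwgðɛ/.
Syllabifying with onset maximization leaves /ʒ/, /b/, /w/, /g/ stranded (no codas are permitted; onsets are limited to one consonant).
Each unlicensed consonant becomes the onset of a new syllable: /ʒ/ → /ʒə/, /b/ → /bə/, /w/ → /wə/, /g/ → /gə/.

ɔʒəbəvɛwəgəðɛ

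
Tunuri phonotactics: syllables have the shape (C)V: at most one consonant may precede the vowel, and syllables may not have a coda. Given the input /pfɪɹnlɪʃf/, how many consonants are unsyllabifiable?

5

Syllabifying with onset maximization leaves /p/, /ɹ/, /n/, /ʃ/, /f/ stranded (no codas are permitted; onsets are limited to one consonant).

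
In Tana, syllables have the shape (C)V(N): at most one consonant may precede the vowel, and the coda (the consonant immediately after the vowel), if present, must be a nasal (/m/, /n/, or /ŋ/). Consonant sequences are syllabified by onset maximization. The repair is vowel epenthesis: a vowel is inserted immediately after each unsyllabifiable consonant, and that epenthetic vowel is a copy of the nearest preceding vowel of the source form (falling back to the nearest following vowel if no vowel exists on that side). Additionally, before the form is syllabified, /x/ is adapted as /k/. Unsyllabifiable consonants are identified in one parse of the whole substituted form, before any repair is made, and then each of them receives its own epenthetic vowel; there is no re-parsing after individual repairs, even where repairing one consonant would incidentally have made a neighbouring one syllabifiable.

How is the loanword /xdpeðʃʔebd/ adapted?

kedepeðeʃeʔebede

Substitution: /x/ → /k/, giving /kdpeðʃʔebd/.
The consonants /k/, /d/, /ð/, /ʃ/, /b/, /d/ cannot be parsed into a legal (C)V(N) syllable (only a nasal (/m/, /n/, or /ŋ/) is licensed in coda position; onsets are limited to one consonant).
Epenthesis after each stranded consonant: /k/ → /ke/, /d/ → /de/, /ð/ → /ðe/, /ʃ/ → /ʃe/, /b/ → /be/, /d/ → /de/.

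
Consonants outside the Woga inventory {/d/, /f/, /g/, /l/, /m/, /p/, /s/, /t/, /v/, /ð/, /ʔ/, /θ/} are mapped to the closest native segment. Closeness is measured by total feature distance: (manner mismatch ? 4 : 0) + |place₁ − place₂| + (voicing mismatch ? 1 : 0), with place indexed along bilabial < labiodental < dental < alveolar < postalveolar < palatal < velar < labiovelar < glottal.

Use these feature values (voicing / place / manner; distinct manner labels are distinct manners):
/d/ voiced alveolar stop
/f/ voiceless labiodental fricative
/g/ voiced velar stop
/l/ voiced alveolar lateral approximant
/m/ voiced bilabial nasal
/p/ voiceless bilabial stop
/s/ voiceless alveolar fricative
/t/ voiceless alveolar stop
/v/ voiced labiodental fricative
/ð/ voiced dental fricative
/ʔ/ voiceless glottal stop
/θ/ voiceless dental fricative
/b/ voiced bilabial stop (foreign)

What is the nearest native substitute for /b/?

/p/ is closest: same manner (stop), place distance 0 (bilabial→bilabial), voicing differs (+1); total 1. Next closest is /d/ at distance 3.

p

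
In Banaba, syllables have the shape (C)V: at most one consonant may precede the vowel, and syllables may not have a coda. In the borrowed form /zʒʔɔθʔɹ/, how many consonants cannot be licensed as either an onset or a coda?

5

Syllabifying with onset maximization leaves /z/, /ʒ/, /θ/, /ʔ/, /ɹ/ stranded (no codas are permitted; onsets are limited to one consonant).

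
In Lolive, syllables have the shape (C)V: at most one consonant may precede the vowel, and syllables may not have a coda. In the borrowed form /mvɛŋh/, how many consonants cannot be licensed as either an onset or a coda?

3

The consonants /m/, /ŋ/, /h/ cannot be parsed into a legal (C)V syllable (no codas are permitted; onsets are limited to one consonant).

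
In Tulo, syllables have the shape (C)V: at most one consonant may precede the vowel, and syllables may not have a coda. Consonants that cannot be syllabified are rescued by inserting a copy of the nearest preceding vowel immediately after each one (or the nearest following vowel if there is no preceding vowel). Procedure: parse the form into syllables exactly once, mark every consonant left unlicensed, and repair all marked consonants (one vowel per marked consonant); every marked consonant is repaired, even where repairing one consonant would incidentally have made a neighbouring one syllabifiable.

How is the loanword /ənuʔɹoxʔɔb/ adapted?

The consonants /ʔ/, /x/, /b/ cannot be parsed into a legal (C)V syllable (no codas are permitted; onsets are limited to one consonant).
Each unlicensed consonant becomes the onset of a new syllable: /ʔ/ → /ʔu/, /x/ → /xo/, /b/ → /bɔ/.

ənuʔuɹoxoʔɔbɔ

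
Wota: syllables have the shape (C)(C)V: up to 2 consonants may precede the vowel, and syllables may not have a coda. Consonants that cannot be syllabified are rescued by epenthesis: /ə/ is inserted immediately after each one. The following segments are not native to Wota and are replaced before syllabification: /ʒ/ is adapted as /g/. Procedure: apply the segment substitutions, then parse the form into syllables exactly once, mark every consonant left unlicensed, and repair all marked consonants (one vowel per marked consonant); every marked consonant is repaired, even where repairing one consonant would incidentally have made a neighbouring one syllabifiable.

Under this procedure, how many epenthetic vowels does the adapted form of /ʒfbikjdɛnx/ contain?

After substitution the input is /gfbikjdɛnx/.
The unsyllabifiable consonants are /g/, /k/, /n/, /x/; each receives one epenthetic vowel.

4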